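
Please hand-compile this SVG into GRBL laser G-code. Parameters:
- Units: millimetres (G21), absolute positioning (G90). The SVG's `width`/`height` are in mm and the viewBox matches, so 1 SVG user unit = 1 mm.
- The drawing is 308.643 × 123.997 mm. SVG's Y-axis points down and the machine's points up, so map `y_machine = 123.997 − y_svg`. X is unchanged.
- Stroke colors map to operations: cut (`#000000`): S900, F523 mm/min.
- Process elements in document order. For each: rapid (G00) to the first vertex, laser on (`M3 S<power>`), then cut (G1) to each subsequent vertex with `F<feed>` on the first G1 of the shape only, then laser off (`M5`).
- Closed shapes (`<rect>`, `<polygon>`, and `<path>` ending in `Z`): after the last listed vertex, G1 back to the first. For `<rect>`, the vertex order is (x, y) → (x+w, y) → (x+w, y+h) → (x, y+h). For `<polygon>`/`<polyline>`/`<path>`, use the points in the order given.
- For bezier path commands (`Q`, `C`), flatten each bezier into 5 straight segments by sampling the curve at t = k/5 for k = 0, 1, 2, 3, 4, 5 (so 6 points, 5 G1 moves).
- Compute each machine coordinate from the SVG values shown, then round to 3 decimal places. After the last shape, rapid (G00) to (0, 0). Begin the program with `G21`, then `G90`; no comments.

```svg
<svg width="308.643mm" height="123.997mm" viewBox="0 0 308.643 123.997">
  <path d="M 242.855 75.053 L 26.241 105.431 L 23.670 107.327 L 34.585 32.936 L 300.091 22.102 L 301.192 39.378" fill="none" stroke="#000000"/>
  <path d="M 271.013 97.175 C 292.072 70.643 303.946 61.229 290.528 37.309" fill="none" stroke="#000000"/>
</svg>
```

1 u = 1 mm; y_m = 123.997 − y.

[1] `<path>` open polyline, #000000→cut S900 F523: (242.855,48.944) → (26.241,18.566) → (23.670,16.670) → (34.585,91.061) → (300.091,101.895) → (301.192,84.619)

[2] `<path>` cubic bezier, #000000→cut S900 F523: (271.013,26.822) → (282.417,40.940) → (290.844,52.468) → (295.520,62.923) → (295.673,73.824) → (290.528,86.688)

G21
G90
G00 X242.855 Y48.944
M3 S900
G1 X26.241 Y18.566 F523
G1 X23.670 Y16.670
G1 X34.585 Y91.061
G1 X300.091 Y101.895
G1 X301.192 Y84.619
M5
G00 X271.013 Y26.822
M3 S900
G1 X282.417 Y40.940 F523
G1 X290.844 Y52.468
G1 X295.520 Y62.923
G1 X295.673 Y73.824
G1 X290.528 Y86.688
M5
G00 X0.000 Y0.000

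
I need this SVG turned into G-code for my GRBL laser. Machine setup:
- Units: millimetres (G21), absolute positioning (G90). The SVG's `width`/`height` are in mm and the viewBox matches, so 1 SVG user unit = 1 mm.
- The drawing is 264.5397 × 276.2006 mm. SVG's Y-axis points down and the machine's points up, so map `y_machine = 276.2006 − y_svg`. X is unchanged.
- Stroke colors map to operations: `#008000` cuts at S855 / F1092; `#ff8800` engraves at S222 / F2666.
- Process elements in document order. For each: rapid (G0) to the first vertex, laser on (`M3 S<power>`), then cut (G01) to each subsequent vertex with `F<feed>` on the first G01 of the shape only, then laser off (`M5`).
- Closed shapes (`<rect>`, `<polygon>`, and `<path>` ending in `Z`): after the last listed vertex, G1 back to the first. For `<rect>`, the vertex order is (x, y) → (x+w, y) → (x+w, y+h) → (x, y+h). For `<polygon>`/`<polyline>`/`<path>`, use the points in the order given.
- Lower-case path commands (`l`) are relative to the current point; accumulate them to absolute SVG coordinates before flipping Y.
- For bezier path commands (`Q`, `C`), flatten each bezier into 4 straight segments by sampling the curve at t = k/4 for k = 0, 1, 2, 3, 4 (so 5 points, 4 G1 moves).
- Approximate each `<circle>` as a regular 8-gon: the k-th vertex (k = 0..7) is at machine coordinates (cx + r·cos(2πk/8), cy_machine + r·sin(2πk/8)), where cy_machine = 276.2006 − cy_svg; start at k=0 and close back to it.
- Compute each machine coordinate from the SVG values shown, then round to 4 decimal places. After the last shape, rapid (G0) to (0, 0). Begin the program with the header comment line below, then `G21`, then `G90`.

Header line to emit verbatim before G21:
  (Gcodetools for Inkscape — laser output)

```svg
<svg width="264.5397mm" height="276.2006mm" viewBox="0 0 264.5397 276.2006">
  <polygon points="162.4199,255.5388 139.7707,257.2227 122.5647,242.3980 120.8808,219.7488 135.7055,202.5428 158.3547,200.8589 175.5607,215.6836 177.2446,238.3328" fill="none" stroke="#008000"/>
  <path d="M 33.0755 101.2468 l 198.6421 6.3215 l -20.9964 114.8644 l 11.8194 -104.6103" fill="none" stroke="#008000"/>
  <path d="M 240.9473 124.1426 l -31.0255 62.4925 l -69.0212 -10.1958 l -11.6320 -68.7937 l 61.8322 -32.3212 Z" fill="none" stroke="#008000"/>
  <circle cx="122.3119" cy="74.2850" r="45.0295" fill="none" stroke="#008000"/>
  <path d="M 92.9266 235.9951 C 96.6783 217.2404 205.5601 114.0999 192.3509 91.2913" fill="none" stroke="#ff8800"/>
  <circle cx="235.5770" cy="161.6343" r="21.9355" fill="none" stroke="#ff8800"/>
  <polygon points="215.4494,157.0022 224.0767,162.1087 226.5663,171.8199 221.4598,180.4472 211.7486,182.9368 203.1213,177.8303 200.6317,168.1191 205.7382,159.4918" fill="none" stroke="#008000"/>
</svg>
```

viewBox `0 0 264.5397 276.2006` with mm width/height → 1 unit = 1 mm. Flip: y_m = 276.2006 − y_svg.

**Shape 1** — `<polygon>` regular polygon, stroke `#008000` → cut (S855, F1092). Machine vertices: (162.4199,20.6618) → (139.7707,18.9779) → (122.5647,33.8026) → (120.8808,56.4518) → (135.7055,73.6578) → (158.3547,75.3417) → (175.5607,60.5170) → (177.2446,37.8678) → (162.4199,20.6618). Closed: final G1 returns to the first vertex.

**Shape 2** — `<path>` open polyline, stroke `#008000` → cut (S855, F1092). Machine vertices: (33.0755,174.9538) → (231.7176,168.6323) → (210.7212,53.7679) → (222.5406,158.3782). Open path.

**Shape 3** — `<path>` regular polygon, stroke `#008000` → cut (S855, F1092). Machine vertices: (240.9473,152.0580) → (209.9218,89.5655) → (140.9006,99.7613) → (129.2686,168.5550) → (191.1008,200.8762) → (240.9473,152.0580). Closed: final G1 returns to the first vertex.

**Shape 4** — `<circle>` circle, stroke `#008000` → cut (S855, F1092). Machine vertices: (167.3414,201.9156) → (154.1526,233.7563) → (122.3119,246.9451) → (90.4712,233.7563) → (77.2824,201.9156) → (90.4712,170.0749) → (122.3119,156.8861) → (154.1526,170.0749) → (167.3414,201.9156). Closed: final G1 returns to the first vertex.

**Shape 5** — `<path>` cubic bezier, stroke `#ff8800` → engrave (S222, F2666). Control points (SVG): P0=(92.9266,235.9951), P1=(96.6783,217.2404), P2=(205.5601,114.0999), P3=(192.3509,91.2913); sampled at t=k/4. Machine vertices: (92.9266,40.2055) → (111.9019,67.5201) → (148.9991,111.0372) → (182.9161,155.3143) → (192.3509,184.9093). Open path.

**Shape 6** — `<circle>` circle, stroke `#ff8800` → engrave (S222, F2666). Machine vertices: (257.5125,114.5663) → (251.0877,130.0770) → (235.5770,136.5018) → (220.0663,130.0770) → (213.6415,114.5663) → (220.0663,99.0556) → (235.5770,92.6308) → (251.0877,99.0556) → (257.5125,114.5663). Closed: final G1 returns to the first vertex.

**Shape 7** — `<polygon>` regular polygon, stroke `#008000` → cut (S855, F1092). Machine vertices: (215.4494,119.1984) → (224.0767,114.0919) → (226.5663,104.3807) → (221.4598,95.7534) → (211.7486,93.2638) → (203.1213,98.3703) → (200.6317,108.0815) → (205.7382,116.7088) → (215.4494,119.1984). Closed: final G1 returns to the first vertex.

(Gcodetools for Inkscape — laser output)
G21
G90
G0 X162.4199 Y20.6618
M3 S855
G01 X139.7707 Y18.9779 F1092
G01 X122.5647 Y33.8026
G01 X120.8808 Y56.4518
G01 X135.7055 Y73.6578
G01 X158.3547 Y75.3417
G01 X175.5607 Y60.5170
G01 X177.2446 Y37.8678
G01 X162.4199 Y20.6618
M5
G0 X33.0755 Y174.9538
M3 S855
G01 X231.7176 Y168.6323 F1092
G01 X210.7212 Y53.7679
G01 X222.5406 Y158.3782
M5
G0 X240.9473 Y152.0580
M3 S855
G01 X209.9218 Y89.5655 F1092
G01 X140.9006 Y99.7613
G01 X129.2686 Y168.5550
G01 X191.1008 Y200.8762
G01 X240.9473 Y152.0580
M5
G0 X167.3414 Y201.9156
M3 S855
G01 X154.1526 Y233.7563 F1092
G01 X122.3119 Y246.9451
G01 X90.4712 Y233.7563
G01 X77.2824 Y201.9156
G01 X90.4712 Y170.0749
G01 X122.3119 Y156.8861
G01 X154.1526 Y170.0749
G01 X167.3414 Y201.9156
M5
G0 X92.9266 Y40.2055
M3 S222
G01 X111.9019 Y67.5201 F2666
G01 X148.9991 Y111.0372
G01 X182.9161 Y155.3143
G01 X192.3509 Y184.9093
M5
G0 X257.5125 Y114.5663
M3 S222
G01 X251.0877 Y130.0770 F2666
G01 X235.5770 Y136.5018
G01 X220.0663 Y130.0770
G01 X213.6415 Y114.5663
G01 X220.0663 Y99.0556
G01 X235.5770 Y92.6308
G01 X251.0877 Y99.0556
G01 X257.5125 Y114.5663
M5
G0 X215.4494 Y119.1984
M3 S855
G01 X224.0767 Y114.0919 F1092
G01 X226.5663 Y104.3807
G01 X221.4598 Y95.7534
G01 X211.7486 Y93.2638
G01 X203.1213 Y98.3703
G01 X200.6317 Y108.0815
G01 X205.7382 Y116.7088
G01 X215.4494 Y119.1984
M5
G0 X0.0000 Y0.0000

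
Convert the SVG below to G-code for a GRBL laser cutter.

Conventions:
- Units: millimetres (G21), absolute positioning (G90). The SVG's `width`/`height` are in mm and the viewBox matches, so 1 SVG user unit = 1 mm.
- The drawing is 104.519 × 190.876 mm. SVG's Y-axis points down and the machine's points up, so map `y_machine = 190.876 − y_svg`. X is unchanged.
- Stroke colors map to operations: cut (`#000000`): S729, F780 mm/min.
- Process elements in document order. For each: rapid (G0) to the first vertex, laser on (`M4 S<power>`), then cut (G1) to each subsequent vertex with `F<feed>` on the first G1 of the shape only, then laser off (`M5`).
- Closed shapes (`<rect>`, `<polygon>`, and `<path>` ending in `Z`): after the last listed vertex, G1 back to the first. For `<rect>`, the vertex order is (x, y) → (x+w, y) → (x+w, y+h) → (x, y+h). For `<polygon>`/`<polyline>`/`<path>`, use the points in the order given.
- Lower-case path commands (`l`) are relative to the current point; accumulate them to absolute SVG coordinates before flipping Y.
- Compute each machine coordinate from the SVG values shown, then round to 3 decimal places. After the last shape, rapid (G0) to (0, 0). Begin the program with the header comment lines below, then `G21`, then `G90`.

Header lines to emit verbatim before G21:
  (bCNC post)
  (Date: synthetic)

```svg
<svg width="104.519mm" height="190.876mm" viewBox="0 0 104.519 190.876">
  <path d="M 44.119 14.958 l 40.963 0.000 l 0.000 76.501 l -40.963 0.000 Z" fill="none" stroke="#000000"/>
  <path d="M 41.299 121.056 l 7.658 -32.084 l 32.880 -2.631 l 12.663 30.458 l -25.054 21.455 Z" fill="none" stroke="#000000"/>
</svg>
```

(bCNC post)
(Date: synthetic)
G21
G90
G0 X44.119 Y175.918
M4 S729
G1 X85.082 Y175.918 F780
G1 X85.082 Y99.417
G1 X44.119 Y99.417
G1 X44.119 Y175.918
M5
G0 X41.299 Y69.820
M4 S729
G1 X48.957 Y101.904 F780
G1 X81.837 Y104.535
G1 X94.500 Y74.077
G1 X69.446 Y52.622
G1 X41.299 Y69.820
M5
G0 X0.000 Y0.000

1 u = 1 mm; y_m = 190.876 − y.

[1] `<path>` rectangle, #000000→cut S729 F780: (44.119,175.918) → (85.082,175.918) → (85.082,99.417) → (44.119,99.417) → (44.119,175.918) (closed)

[2] `<path>` regular polygon, #000000→cut S729 F780: (41.299,69.820) → (48.957,101.904) → (81.837,104.535) → (94.500,74.077) → (69.446,52.622) → (41.299,69.820) (closed)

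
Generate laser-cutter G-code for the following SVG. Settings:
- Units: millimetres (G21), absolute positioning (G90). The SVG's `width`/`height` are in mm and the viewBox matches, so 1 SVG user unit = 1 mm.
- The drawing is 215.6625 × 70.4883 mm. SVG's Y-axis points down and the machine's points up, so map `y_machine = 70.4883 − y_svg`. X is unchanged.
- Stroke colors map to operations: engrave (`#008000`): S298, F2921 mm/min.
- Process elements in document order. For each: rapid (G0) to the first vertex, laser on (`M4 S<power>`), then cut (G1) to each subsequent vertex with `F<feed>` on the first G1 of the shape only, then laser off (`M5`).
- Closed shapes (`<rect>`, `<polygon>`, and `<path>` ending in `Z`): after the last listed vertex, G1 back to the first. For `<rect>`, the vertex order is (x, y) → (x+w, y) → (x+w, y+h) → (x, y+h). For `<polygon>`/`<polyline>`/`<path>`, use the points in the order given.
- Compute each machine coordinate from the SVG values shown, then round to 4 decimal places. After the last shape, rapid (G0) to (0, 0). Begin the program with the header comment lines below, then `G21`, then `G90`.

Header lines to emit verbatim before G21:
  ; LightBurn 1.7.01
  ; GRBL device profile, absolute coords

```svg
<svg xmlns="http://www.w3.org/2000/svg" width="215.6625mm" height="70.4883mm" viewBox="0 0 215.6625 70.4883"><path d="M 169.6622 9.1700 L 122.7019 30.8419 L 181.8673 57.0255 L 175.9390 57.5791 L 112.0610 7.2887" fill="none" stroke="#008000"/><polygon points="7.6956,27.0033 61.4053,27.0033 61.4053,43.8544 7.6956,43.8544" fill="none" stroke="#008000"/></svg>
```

viewBox `0 0 215.6625 70.4883` with mm width/height → 1 unit = 1 mm. Flip: y_m = 70.4883 − y_svg.

**Shape 1** — `<path>` open polyline, stroke `#008000` → engrave (S298, F2921). Machine vertices: (169.6622,61.3183) → (122.7019,39.6464) → (181.8673,13.4628) → (175.9390,12.9092) → (112.0610,63.1996). Open path.

**Shape 2** — `<polygon>` rectangle, stroke `#008000` → engrave (S298, F2921). Machine vertices: (7.6956,43.4850) → (61.4053,43.4850) → (61.4053,26.6339) → (7.6956,26.6339) → (7.6956,43.4850). Closed: final G1 returns to the first vertex.

; LightBurn 1.7.01
; GRBL device profile, absolute coords
G21
G90
G0 X169.6622 Y61.3183
M4 S298
G1 X122.7019 Y39.6464 F2921
G1 X181.8673 Y13.4628
G1 X175.9390 Y12.9092
G1 X112.0610 Y63.1996
M5
G0 X7.6956 Y43.4850
M4 S298
G1 X61.4053 Y43.4850 F2921
G1 X61.4053 Y26.6339
G1 X7.6956 Y26.6339
G1 X7.6956 Y43.4850
M5
G0 X0.0000 Y0.0000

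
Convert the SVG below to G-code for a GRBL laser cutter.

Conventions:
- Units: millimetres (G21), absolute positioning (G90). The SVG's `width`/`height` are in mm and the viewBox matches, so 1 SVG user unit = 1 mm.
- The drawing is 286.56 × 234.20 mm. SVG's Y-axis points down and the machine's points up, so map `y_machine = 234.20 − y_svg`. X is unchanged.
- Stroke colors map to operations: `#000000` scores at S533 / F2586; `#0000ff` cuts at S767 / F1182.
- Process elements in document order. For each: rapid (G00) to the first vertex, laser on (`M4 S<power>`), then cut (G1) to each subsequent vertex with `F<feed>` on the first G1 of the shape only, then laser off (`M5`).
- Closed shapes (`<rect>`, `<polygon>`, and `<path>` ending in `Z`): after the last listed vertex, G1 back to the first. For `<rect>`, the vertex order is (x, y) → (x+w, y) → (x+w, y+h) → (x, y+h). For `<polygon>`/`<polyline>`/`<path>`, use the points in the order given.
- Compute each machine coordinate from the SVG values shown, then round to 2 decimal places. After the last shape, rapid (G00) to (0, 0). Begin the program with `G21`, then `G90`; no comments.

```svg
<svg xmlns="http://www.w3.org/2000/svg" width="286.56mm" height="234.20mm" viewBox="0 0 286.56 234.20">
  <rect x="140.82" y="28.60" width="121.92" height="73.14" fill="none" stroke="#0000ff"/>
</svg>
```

1 u = 1 mm; y_m = 234.20 − y.

[1] `<rect>` rectangle, #0000ff→cut S767 F1182: (140.82,205.60) → (262.74,205.60) → (262.74,132.46) → (140.82,132.46) → (140.82,205.60) (closed)

G21
G90
G00 X140.82 Y205.60
M4 S767
G1 X262.74 Y205.60 F1182
G1 X262.74 Y132.46
G1 X140.82 Y132.46
G1 X140.82 Y205.60
M5
G00 X0.00 Y0.00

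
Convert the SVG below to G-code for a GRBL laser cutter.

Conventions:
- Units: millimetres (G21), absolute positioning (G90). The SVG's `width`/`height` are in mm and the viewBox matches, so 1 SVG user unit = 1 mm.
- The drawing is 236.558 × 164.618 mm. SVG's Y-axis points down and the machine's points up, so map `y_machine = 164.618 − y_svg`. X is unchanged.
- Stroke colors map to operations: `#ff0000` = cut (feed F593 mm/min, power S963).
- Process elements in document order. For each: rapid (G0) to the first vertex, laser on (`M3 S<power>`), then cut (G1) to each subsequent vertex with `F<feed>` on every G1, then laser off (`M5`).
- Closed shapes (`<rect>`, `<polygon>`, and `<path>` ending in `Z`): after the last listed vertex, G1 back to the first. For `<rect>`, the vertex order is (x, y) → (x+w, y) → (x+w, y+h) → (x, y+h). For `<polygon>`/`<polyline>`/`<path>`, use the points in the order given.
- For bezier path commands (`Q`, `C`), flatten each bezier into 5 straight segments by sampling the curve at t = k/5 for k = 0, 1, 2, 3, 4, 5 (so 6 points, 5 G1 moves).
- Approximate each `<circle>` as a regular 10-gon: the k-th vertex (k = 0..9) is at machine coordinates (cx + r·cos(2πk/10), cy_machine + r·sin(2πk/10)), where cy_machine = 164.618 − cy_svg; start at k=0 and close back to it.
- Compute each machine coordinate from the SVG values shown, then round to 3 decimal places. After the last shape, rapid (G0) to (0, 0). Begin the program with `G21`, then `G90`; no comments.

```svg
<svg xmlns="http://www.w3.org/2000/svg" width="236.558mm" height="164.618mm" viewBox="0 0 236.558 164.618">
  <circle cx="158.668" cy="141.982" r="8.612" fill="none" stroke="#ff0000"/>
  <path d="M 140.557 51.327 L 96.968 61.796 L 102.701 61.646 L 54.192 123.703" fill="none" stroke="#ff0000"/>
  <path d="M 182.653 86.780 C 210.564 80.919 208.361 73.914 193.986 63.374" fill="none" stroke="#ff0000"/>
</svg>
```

viewBox `0 0 236.558 164.618` with mm width/height → 1 unit = 1 mm. Flip: y_m = 164.618 − y_svg.

**Shape 1** — `<circle>` circle, stroke `#ff0000` → cut (S963, F593). Machine vertices: (167.280,22.636) → (165.635,27.698) → (161.329,30.826) → (156.007,30.826) → (151.701,27.698) → (150.056,22.636) → (151.701,17.574) → (156.007,14.446) → (161.329,14.446) → (165.635,17.574) → (167.280,22.636). Closed: final G1 returns to the first vertex.

**Shape 2** — `<path>` open polyline, stroke `#ff0000` → cut (S963, F593). Machine vertices: (140.557,113.291) → (96.968,102.822) → (102.701,102.972) → (54.192,40.915). Open path.

**Shape 3** — `<path>` cubic bezier, stroke `#ff0000` → cut (S963, F593). Control points (SVG): P0=(182.653,86.780), P1=(210.564,80.919), P2=(208.361,73.914), P3=(193.986,63.374); sampled at t=k/5. Machine vertices: (182.653,77.838) → (195.929,81.511) → (202.840,85.573) → (204.245,90.140) → (201.007,95.325) → (193.986,101.244). Open path.

G21
G90
G0 X167.280 Y22.636
M3 S963
G1 X165.635 Y27.698 F593
G1 X161.329 Y30.826 F593
G1 X156.007 Y30.826 F593
G1 X151.701 Y27.698 F593
G1 X150.056 Y22.636 F593
G1 X151.701 Y17.574 F593
G1 X156.007 Y14.446 F593
G1 X161.329 Y14.446 F593
G1 X165.635 Y17.574 F593
G1 X167.280 Y22.636 F593
M5
G0 X140.557 Y113.291
M3 S963
G1 X96.968 Y102.822 F593
G1 X102.701 Y102.972 F593
G1 X54.192 Y40.915 F593
M5
G0 X182.653 Y77.838
M3 S963
G1 X195.929 Y81.511 F593
G1 X202.840 Y85.573 F593
G1 X204.245 Y90.140 F593
G1 X201.007 Y95.325 F593
G1 X193.986 Y101.244 F593
M5
G0 X0.000 Y0.000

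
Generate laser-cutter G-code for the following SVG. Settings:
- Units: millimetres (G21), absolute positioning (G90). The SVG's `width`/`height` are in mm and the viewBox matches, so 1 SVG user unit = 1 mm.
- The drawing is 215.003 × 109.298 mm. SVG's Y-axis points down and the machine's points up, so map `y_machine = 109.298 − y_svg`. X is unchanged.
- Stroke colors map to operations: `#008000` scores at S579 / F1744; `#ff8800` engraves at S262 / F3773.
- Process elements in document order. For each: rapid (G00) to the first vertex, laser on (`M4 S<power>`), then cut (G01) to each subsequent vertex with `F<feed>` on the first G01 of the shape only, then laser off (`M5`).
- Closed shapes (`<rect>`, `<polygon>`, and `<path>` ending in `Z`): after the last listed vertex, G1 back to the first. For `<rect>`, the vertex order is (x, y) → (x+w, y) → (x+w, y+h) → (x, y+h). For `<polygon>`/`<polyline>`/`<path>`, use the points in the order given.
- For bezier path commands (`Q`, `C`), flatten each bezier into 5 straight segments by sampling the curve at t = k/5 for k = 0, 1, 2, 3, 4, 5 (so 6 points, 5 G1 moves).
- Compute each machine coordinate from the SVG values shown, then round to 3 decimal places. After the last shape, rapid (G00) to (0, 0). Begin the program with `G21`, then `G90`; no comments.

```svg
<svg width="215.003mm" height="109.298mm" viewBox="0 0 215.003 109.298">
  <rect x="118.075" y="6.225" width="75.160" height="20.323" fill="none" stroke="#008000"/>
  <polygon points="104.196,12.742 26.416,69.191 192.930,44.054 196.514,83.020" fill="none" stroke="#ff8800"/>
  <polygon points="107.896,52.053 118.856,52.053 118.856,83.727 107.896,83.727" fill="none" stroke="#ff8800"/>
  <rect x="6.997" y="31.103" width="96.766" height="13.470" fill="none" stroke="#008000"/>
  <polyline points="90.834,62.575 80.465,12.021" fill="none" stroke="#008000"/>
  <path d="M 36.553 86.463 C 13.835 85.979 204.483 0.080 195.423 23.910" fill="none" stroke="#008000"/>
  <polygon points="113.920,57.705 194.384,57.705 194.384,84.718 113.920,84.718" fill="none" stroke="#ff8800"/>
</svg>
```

viewBox `0 0 215.003 109.298` with mm width/height → 1 unit = 1 mm. Flip: y_m = 109.298 − y_svg.

**Shape 1** — `<rect>` rectangle, stroke `#008000` → score (S579, F1744). Machine vertices: (118.075,103.073) → (193.235,103.073) → (193.235,82.750) → (118.075,82.750) → (118.075,103.073). Closed: final G1 returns to the first vertex.

**Shape 2** — `<polygon>` closed polygon, stroke `#ff8800` → engrave (S262, F3773). Machine vertices: (104.196,96.556) → (26.416,40.107) → (192.930,65.244) → (196.514,26.278) → (104.196,96.556). Closed: final G1 returns to the first vertex.

**Shape 3** — `<polygon>` rectangle, stroke `#ff8800` → engrave (S262, F3773). Machine vertices: (107.896,57.245) → (118.856,57.245) → (118.856,25.571) → (107.896,25.571) → (107.896,57.245). Closed: final G1 returns to the first vertex.

**Shape 4** — `<rect>` rectangle, stroke `#008000` → score (S579, F1744). Machine vertices: (6.997,78.195) → (103.763,78.195) → (103.763,64.725) → (6.997,64.725) → (6.997,78.195). Closed: final G1 returns to the first vertex.

**Shape 5** — `<polyline>` line segment, stroke `#008000` → score (S579, F1744). Machine vertices: (90.834,46.723) → (80.465,97.277). Open path.

**Shape 6** — `<path>` cubic bezier, stroke `#008000` → score (S579, F1744). Control points (SVG): P0=(36.553,86.463), P1=(13.835,85.979), P2=(204.483,0.080), P3=(195.423,23.910); sampled at t=k/5. Machine vertices: (36.553,22.835) → (45.222,31.814) → (85.270,51.926) → (136.872,73.803) → (180.199,88.080) → (195.423,85.388). Open path.

**Shape 7** — `<polygon>` rectangle, stroke `#ff8800` → engrave (S262, F3773). Machine vertices: (113.920,51.593) → (194.384,51.593) → (194.384,24.580) → (113.920,24.580) → (113.920,51.593). Closed: final G1 returns to the first vertex.

G21
G90
G00 X118.075 Y103.073
M4 S579
G01 X193.235 Y103.073 F1744
G01 X193.235 Y82.750
G01 X118.075 Y82.750
G01 X118.075 Y103.073
M5
G00 X104.196 Y96.556
M4 S262
G01 X26.416 Y40.107 F3773
G01 X192.930 Y65.244
G01 X196.514 Y26.278
G01 X104.196 Y96.556
M5
G00 X107.896 Y57.245
M4 S262
G01 X118.856 Y57.245 F3773
G01 X118.856 Y25.571
G01 X107.896 Y25.571
G01 X107.896 Y57.245
M5
G00 X6.997 Y78.195
M4 S579
G01 X103.763 Y78.195 F1744
G01 X103.763 Y64.725
G01 X6.997 Y64.725
G01 X6.997 Y78.195
M5
G00 X90.834 Y46.723
M4 S579
G01 X80.465 Y97.277 F1744
M5
G00 X36.553 Y22.835
M4 S579
G01 X45.222 Y31.814 F1744
G01 X85.270 Y51.926
G01 X136.872 Y73.803
G01 X180.199 Y88.080
G01 X195.423 Y85.388
M5
G00 X113.920 Y51.593
M4 S262
G01 X194.384 Y51.593 F3773
G01 X194.384 Y24.580
G01 X113.920 Y24.580
G01 X113.920 Y51.593
M5
G00 X0.000 Y0.000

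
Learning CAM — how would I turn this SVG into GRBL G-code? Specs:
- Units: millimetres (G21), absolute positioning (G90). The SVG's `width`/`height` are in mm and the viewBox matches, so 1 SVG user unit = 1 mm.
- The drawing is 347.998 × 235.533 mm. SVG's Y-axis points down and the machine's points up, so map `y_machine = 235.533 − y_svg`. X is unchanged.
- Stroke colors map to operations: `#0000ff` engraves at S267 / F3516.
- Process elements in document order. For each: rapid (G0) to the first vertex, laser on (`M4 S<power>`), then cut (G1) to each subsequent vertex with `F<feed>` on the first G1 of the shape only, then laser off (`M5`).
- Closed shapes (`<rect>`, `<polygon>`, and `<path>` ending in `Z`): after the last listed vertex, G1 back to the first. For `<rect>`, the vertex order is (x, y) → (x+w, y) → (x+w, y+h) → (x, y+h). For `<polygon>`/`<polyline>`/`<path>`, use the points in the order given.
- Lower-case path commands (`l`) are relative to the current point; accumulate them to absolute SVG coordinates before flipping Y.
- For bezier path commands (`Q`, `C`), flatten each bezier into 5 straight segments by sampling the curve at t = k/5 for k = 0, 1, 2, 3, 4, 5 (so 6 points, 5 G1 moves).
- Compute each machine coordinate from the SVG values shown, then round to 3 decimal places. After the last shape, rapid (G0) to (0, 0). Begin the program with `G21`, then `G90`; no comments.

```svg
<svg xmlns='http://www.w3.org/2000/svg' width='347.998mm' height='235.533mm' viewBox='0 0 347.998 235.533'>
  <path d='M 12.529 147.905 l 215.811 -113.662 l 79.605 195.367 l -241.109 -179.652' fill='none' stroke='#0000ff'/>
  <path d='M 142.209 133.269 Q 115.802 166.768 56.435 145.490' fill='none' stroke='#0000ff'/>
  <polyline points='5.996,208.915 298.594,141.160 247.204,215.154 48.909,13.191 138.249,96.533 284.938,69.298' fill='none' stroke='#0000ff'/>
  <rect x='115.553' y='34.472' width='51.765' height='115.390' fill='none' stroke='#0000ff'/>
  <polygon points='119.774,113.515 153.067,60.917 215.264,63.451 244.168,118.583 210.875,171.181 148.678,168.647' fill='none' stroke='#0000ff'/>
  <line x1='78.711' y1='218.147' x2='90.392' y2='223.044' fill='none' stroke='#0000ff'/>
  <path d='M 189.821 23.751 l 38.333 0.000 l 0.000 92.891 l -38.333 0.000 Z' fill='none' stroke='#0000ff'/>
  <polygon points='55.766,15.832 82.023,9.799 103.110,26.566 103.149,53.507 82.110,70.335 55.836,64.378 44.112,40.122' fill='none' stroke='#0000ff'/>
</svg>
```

G21
G90
G0 X12.529 Y87.628
M4 S267
G1 X228.340 Y201.290 F3516
G1 X307.945 Y5.923
G1 X66.836 Y185.575
M5
G0 X142.209 Y102.264
M4 S267
G1 X130.328 Y91.055 F3516
G1 X115.810 Y84.229
G1 X98.655 Y81.785
G1 X78.863 Y83.723
G1 X56.435 Y90.043
M5
G0 X5.996 Y26.618
M4 S267
G1 X298.594 Y94.373 F3516
G1 X247.204 Y20.379
G1 X48.909 Y222.342
G1 X138.249 Y139.000
G1 X284.938 Y166.235
M5
G0 X115.553 Y201.061
M4 S267
G1 X167.318 Y201.061 F3516
G1 X167.318 Y85.671
G1 X115.553 Y85.671
G1 X115.553 Y201.061
M5
G0 X119.774 Y122.018
M4 S267
G1 X153.067 Y174.616 F3516
G1 X215.264 Y172.082
G1 X244.168 Y116.950
G1 X210.875 Y64.352
G1 X148.678 Y66.886
G1 X119.774 Y122.018
M5
G0 X78.711 Y17.386
M4 S267
G1 X90.392 Y12.489 F3516
M5
G0 X189.821 Y211.782
M4 S267
G1 X228.154 Y211.782 F3516
G1 X228.154 Y118.891
G1 X189.821 Y118.891
G1 X189.821 Y211.782
M5
G0 X55.766 Y219.701
M4 S267
G1 X82.023 Y225.734 F3516
G1 X103.110 Y208.967
G1 X103.149 Y182.026
G1 X82.110 Y165.198
G1 X55.836 Y171.155
G1 X44.112 Y195.411
G1 X55.766 Y219.701
M5
G0 X0.000 Y0.000

viewBox `0 0 347.998 235.533` with mm width/height → 1 unit = 1 mm. Flip: y_m = 235.533 − y_svg.

**Shape 1** — `<path>` open polyline, stroke `#0000ff` → engrave (S267, F3516). Machine vertices: (12.529,87.628) → (228.340,201.290) → (307.945,5.923) → (66.836,185.575). Open path.

**Shape 2** — `<path>` quadratic bezier, stroke `#0000ff` → engrave (S267, F3516). Control points (SVG): P0=(142.209,133.269), P1=(115.802,166.768), P2=(56.435,145.490); sampled at t=k/5. Machine vertices: (142.209,102.264) → (130.328,91.055) → (115.810,84.229) → (98.655,81.785) → (78.863,83.723) → (56.435,90.043). Open path.

**Shape 3** — `<polyline>` open polyline, stroke `#0000ff` → engrave (S267, F3516). Machine vertices: (5.996,26.618) → (298.594,94.373) → (247.204,20.379) → (48.909,222.342) → (138.249,139.000) → (284.938,166.235). Open path.

**Shape 4** — `<rect>` rectangle, stroke `#0000ff` → engrave (S267, F3516). Machine vertices: (115.553,201.061) → (167.318,201.061) → (167.318,85.671) → (115.553,85.671) → (115.553,201.061). Closed: final G1 returns to the first vertex.

**Shape 5** — `<polygon>` regular polygon, stroke `#0000ff` → engrave (S267, F3516). Machine vertices: (119.774,122.018) → (153.067,174.616) → (215.264,172.082) → (244.168,116.950) → (210.875,64.352) → (148.678,66.886) → (119.774,122.018). Closed: final G1 returns to the first vertex.

**Shape 6** — `<line>` line segment, stroke `#0000ff` → engrave (S267, F3516). Machine vertices: (78.711,17.386) → (90.392,12.489). Open path.

**Shape 7** — `<path>` rectangle, stroke `#0000ff` → engrave (S267, F3516). Machine vertices: (189.821,211.782) → (228.154,211.782) → (228.154,118.891) → (189.821,118.891) → (189.821,211.782). Closed: final G1 returns to the first vertex.

**Shape 8** — `<polygon>` regular polygon, stroke `#0000ff` → engrave (S267, F3516). Machine vertices: (55.766,219.701) → (82.023,225.734) → (103.110,208.967) → (103.149,182.026) → (82.110,165.198) → (55.836,171.155) → (44.112,195.411) → (55.766,219.701). Closed: final G1 returns to the first vertex.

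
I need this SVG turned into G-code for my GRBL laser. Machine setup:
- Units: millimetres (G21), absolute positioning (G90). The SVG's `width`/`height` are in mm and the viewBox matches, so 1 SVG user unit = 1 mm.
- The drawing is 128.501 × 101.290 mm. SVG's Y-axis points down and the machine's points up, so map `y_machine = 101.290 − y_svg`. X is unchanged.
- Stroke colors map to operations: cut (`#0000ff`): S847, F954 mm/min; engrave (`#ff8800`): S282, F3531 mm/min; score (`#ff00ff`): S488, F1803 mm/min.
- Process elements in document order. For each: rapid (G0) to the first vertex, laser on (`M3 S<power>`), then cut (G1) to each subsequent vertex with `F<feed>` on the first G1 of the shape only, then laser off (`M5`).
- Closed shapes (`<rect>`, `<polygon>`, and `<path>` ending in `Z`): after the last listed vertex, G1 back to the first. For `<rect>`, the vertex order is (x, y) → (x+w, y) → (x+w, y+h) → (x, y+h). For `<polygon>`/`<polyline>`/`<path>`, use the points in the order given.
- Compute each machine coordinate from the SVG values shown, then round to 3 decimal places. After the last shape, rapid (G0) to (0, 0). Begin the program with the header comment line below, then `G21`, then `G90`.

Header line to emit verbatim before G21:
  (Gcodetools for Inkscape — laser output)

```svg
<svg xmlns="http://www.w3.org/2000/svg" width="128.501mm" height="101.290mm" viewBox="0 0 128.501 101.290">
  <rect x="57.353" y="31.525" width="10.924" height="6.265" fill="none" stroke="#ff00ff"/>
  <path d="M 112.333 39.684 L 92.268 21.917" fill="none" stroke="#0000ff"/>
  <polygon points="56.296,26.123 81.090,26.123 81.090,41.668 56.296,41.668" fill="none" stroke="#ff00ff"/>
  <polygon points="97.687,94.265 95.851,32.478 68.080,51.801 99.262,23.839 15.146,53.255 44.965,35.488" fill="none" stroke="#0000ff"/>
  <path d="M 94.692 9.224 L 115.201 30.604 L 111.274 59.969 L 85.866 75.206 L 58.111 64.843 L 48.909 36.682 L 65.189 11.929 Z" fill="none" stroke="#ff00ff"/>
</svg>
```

1 u = 1 mm; y_m = 101.290 − y.

[1] `<rect>` rectangle, #ff00ff→score S488 F1803: (57.353,69.765) → (68.277,69.765) → (68.277,63.500) → (57.353,63.500) → (57.353,69.765) (closed)

[2] `<path>` line segment, #0000ff→cut S847 F954: (112.333,61.606) → (92.268,79.373)

[3] `<polygon>` rectangle, #ff00ff→score S488 F1803: (56.296,75.167) → (81.090,75.167) → (81.090,59.622) → (56.296,59.622) → (56.296,75.167) (closed)

[4] `<polygon>` closed polygon, #0000ff→cut S847 F954: (97.687,7.025) → (95.851,68.812) → (68.080,49.489) → (99.262,77.451) → (15.146,48.035) → (44.965,65.802) → (97.687,7.025) (closed)

[5] `<path>` regular polygon, #ff00ff→score S488 F1803: (94.692,92.066) → (115.201,70.686) → (111.274,41.321) → (85.866,26.084) → (58.111,36.447) → (48.909,64.608) → (65.189,89.361) → (94.692,92.066) (closed)

(Gcodetools for Inkscape — laser output)
G21
G90
G0 X57.353 Y69.765
M3 S488
G1 X68.277 Y69.765 F1803
G1 X68.277 Y63.500
G1 X57.353 Y63.500
G1 X57.353 Y69.765
M5
G0 X112.333 Y61.606
M3 S847
G1 X92.268 Y79.373 F954
M5
G0 X56.296 Y75.167
M3 S488
G1 X81.090 Y75.167 F1803
G1 X81.090 Y59.622
G1 X56.296 Y59.622
G1 X56.296 Y75.167
M5
G0 X97.687 Y7.025
M3 S847
G1 X95.851 Y68.812 F954
G1 X68.080 Y49.489
G1 X99.262 Y77.451
G1 X15.146 Y48.035
G1 X44.965 Y65.802
G1 X97.687 Y7.025
M5
G0 X94.692 Y92.066
M3 S488
G1 X115.201 Y70.686 F1803
G1 X111.274 Y41.321
G1 X85.866 Y26.084
G1 X58.111 Y36.447
G1 X48.909 Y64.608
G1 X65.189 Y89.361
G1 X94.692 Y92.066
M5
G0 X0.000 Y0.000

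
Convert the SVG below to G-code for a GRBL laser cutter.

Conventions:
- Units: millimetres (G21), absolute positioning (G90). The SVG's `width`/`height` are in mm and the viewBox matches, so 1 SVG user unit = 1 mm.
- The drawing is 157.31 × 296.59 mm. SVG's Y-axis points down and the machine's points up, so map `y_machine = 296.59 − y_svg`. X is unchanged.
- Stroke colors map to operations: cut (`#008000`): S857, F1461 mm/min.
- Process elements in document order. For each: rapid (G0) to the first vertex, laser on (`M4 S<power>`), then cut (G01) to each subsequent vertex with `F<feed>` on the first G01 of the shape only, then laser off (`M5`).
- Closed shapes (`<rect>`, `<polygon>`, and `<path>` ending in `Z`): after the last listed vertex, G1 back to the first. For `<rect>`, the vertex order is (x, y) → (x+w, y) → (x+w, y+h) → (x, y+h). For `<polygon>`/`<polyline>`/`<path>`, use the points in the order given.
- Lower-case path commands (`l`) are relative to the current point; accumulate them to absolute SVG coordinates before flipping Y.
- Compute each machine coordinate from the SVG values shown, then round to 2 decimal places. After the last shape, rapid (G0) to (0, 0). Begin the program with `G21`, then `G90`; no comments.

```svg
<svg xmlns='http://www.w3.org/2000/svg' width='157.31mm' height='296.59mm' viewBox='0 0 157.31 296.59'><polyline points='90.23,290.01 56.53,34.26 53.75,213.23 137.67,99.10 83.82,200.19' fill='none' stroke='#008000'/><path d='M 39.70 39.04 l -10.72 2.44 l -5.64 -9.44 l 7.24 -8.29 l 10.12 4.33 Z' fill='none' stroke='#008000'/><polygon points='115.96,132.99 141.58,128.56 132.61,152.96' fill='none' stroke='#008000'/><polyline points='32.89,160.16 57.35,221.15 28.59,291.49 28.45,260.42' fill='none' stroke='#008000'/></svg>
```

1 u = 1 mm; y_m = 296.59 − y.

[1] `<polyline>` open polyline, #008000→cut S857 F1461: (90.23,6.58) → (56.53,262.33) → (53.75,83.36) → (137.67,197.49) → (83.82,96.40)

[2] `<path>` regular polygon, #008000→cut S857 F1461: (39.70,257.55) → (28.98,255.11) → (23.34,264.55) → (30.58,272.84) → (40.70,268.51) → (39.70,257.55) (closed)

[3] `<polygon>` regular polygon, #008000→cut S857 F1461: (115.96,163.60) → (141.58,168.03) → (132.61,143.63) → (115.96,163.60) (closed)

[4] `<polyline>` open polyline, #008000→cut S857 F1461: (32.89,136.43) → (57.35,75.44) → (28.59,5.10) → (28.45,36.17)

G21
G90
G0 X90.23 Y6.58
M4 S857
G01 X56.53 Y262.33 F1461
G01 X53.75 Y83.36
G01 X137.67 Y197.49
G01 X83.82 Y96.40
M5
G0 X39.70 Y257.55
M4 S857
G01 X28.98 Y255.11 F1461
G01 X23.34 Y264.55
G01 X30.58 Y272.84
G01 X40.70 Y268.51
G01 X39.70 Y257.55
M5
G0 X115.96 Y163.60
M4 S857
G01 X141.58 Y168.03 F1461
G01 X132.61 Y143.63
G01 X115.96 Y163.60
M5
G0 X32.89 Y136.43
M4 S857
G01 X57.35 Y75.44 F1461
G01 X28.59 Y5.10
G01 X28.45 Y36.17
M5
G0 X0.00 Y0.00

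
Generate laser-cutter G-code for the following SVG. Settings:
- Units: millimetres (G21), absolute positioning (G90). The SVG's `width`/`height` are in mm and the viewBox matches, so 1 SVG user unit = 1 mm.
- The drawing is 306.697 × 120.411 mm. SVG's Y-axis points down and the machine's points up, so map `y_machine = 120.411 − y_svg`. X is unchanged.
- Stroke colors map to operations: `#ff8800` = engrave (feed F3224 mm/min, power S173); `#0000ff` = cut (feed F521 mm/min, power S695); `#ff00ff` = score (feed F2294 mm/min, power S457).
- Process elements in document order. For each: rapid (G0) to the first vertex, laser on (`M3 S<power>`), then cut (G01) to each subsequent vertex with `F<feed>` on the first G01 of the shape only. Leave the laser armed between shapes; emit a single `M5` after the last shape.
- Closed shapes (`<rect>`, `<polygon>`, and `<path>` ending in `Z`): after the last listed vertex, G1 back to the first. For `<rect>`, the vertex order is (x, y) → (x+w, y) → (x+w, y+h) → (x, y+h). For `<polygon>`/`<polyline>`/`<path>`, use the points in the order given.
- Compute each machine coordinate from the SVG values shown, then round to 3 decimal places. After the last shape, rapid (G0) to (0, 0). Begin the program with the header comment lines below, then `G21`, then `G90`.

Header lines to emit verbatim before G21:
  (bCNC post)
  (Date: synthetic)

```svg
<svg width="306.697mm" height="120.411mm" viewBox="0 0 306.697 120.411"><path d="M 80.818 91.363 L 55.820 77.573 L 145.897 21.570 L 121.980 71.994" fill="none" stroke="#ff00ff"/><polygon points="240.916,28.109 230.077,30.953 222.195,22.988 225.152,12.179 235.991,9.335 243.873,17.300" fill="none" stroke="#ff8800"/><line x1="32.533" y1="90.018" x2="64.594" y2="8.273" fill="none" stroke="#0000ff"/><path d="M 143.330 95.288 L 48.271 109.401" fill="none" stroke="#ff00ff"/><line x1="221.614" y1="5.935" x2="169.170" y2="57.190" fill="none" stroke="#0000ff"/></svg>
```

(bCNC post)
(Date: synthetic)
G21
G90
G0 X80.818 Y29.048
M3 S457
G01 X55.820 Y42.838 F2294
G01 X145.897 Y98.841
G01 X121.980 Y48.417
G0 X240.916 Y92.302
M3 S173
G01 X230.077 Y89.458 F3224
G01 X222.195 Y97.423
G01 X225.152 Y108.232
G01 X235.991 Y111.076
G01 X243.873 Y103.111
G01 X240.916 Y92.302
G0 X32.533 Y30.393
M3 S695
G01 X64.594 Y112.138 F521
G0 X143.330 Y25.123
M3 S457
G01 X48.271 Y11.010 F2294
G0 X221.614 Y114.476
M3 S695
G01 X169.170 Y63.221 F521
M5
G0 X0.000 Y0.000

Since the viewBox matches the mm dimensions, user units are millimetres directly. The only transform is the Y-flip y_m = 120.411 − y_svg.

Shape 1 is a open polyline drawn with `<path>`. Its stroke #ff00ff means score at S457, F2294. After flipping Y the toolpath is (80.818,29.048) → (55.820,42.838) → (145.897,98.841) → (121.980,48.417).

Shape 2 is a regular polygon drawn with `<polygon>`. Its stroke #ff8800 means engrave at S173, F3224. After flipping Y the toolpath is (240.916,92.302) → (230.077,89.458) → (222.195,97.423) → (225.152,108.232) → (235.991,111.076) → (243.873,103.111) → (240.916,92.302), returning to the start.

Shape 3 is a line segment drawn with `<line>`. Its stroke #0000ff means cut at S695, F521. After flipping Y the toolpath is (32.533,30.393) → (64.594,112.138).

Shape 4 is a line segment drawn with `<path>`. Its stroke #ff00ff means score at S457, F2294. After flipping Y the toolpath is (143.330,25.123) → (48.271,11.010).

Shape 5 is a line segment drawn with `<line>`. Its stroke #0000ff means cut at S695, F521. After flipping Y the toolpath is (221.614,114.476) → (169.170,63.221).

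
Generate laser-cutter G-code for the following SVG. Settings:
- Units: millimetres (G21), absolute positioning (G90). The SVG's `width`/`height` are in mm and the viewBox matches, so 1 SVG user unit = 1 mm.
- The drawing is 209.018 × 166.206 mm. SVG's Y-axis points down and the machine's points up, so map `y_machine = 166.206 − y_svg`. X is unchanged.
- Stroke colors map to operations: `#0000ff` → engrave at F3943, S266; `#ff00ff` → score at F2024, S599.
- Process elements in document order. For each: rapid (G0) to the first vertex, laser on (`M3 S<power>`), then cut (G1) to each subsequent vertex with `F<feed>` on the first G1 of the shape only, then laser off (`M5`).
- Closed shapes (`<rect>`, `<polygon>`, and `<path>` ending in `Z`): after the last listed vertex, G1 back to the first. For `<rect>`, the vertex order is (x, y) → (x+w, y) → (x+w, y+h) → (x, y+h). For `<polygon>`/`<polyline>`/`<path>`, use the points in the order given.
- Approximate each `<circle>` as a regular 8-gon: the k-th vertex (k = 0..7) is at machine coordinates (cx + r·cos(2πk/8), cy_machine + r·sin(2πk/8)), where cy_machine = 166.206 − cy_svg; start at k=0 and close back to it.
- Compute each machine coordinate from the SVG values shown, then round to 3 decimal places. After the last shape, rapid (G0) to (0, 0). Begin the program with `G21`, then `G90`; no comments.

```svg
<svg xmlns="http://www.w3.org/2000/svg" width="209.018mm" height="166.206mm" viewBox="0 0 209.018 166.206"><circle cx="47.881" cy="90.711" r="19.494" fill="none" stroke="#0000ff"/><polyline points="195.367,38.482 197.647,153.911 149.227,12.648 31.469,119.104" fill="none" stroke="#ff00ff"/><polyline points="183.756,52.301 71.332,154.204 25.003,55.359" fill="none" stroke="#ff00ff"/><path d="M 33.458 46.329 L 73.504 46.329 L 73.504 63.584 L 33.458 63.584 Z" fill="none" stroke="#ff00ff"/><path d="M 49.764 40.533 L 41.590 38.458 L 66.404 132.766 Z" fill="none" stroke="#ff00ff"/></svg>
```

G21
G90
G0 X67.375 Y75.495
M3 S266
G1 X61.665 Y89.279 F3943
G1 X47.881 Y94.989
G1 X34.097 Y89.279
G1 X28.387 Y75.495
G1 X34.097 Y61.711
G1 X47.881 Y56.001
G1 X61.665 Y61.711
G1 X67.375 Y75.495
M5
G0 X195.367 Y127.724
M3 S599
G1 X197.647 Y12.295 F2024
G1 X149.227 Y153.558
G1 X31.469 Y47.102
M5
G0 X183.756 Y113.905
M3 S599
G1 X71.332 Y12.002 F2024
G1 X25.003 Y110.847
M5
G0 X33.458 Y119.877
M3 S599
G1 X73.504 Y119.877 F2024
G1 X73.504 Y102.622
G1 X33.458 Y102.622
G1 X33.458 Y119.877
M5
G0 X49.764 Y125.673
M3 S599
G1 X41.590 Y127.748 F2024
G1 X66.404 Y33.440
G1 X49.764 Y125.673
M5
G0 X0.000 Y0.000

1 u = 1 mm; y_m = 166.206 − y.

[1] `<circle>` circle, #0000ff→engrave S266 F3943: (67.375,75.495) → (61.665,89.279) → (47.881,94.989) → (34.097,89.279) → (28.387,75.495) → (34.097,61.711) → (47.881,56.001) → (61.665,61.711) → (67.375,75.495) (closed)

[2] `<polyline>` open polyline, #ff00ff→score S599 F2024: (195.367,127.724) → (197.647,12.295) → (149.227,153.558) → (31.469,47.102)

[3] `<polyline>` open polyline, #ff00ff→score S599 F2024: (183.756,113.905) → (71.332,12.002) → (25.003,110.847)

[4] `<path>` rectangle, #ff00ff→score S599 F2024: (33.458,119.877) → (73.504,119.877) → (73.504,102.622) → (33.458,102.622) → (33.458,119.877) (closed)

[5] `<path>` closed polygon, #ff00ff→score S599 F2024: (49.764,125.673) → (41.590,127.748) → (66.404,33.440) → (49.764,125.673) (closed)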